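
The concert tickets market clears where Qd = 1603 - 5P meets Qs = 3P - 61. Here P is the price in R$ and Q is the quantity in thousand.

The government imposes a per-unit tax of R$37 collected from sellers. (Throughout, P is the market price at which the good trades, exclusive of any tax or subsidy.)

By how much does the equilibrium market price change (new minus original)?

+13.875

Initially, 1603 - 5P = 3P - 61, so 1664 = 8P and P = 208, Q = 563.
Since sellers keep the price net of the tax, the effective supply curve becomes Qs = 3P - 172.
Equate the new curves: 1603 - 5P = 3P - 172, giving 1775 = 8P, P = 221.875, Q = 493.625.
ΔP = 221.875 − 208 = +13.875.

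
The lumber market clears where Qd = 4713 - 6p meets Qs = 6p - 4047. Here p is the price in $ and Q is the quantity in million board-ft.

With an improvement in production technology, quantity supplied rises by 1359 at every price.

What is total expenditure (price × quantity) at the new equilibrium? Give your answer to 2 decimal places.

Original equilibrium: 4713 - 6p = 6p - 4047 gives 8760 = 12p, so p = 730 and Q = 333.
The new curves are Qd = 4713 - 6p (demand) and Qs = 6p - 2688 (supply).
Clearing the new market: 4713 - 6p = 6p - 2688, so p = 616.75 and Q = 1012.5.
New expenditure = 616.75 × 1012.5 = 624459.38.

624459.38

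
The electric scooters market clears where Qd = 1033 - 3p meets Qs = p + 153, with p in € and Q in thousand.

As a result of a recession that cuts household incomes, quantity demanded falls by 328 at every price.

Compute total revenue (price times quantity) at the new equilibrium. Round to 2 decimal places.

Solve the original market: 1033 - 3p = p + 153, hence p = 220 and Q = 373.
The shock moves the curves to Qd = 705 - 3p and Qs = p + 153.
Clearing the new market: 705 - 3p = p + 153, so p = 138 and Q = 291.
New expenditure = 138 × 291 = 40158.00.

40158.00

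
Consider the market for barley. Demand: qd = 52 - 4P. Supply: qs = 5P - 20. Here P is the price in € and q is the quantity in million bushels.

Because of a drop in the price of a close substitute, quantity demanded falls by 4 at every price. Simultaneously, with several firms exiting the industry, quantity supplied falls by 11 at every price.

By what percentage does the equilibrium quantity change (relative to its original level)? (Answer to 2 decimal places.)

-35.56

Original equilibrium: 52 - 4P = 5P - 20 gives 72 = 9P, so P = 8 and q = 20.
With the change applied: demand qd = 48 - 4P, supply qs = 5P - 31.
Setting them equal: 48 - 4P = 5P - 31 → 79 = 9P, so P = 79/9 ≈ 8.7778 and q = 116/9 ≈ 12.8889.
%Δq = (12.8889 − 20) / 20 × 100 = -35.56%.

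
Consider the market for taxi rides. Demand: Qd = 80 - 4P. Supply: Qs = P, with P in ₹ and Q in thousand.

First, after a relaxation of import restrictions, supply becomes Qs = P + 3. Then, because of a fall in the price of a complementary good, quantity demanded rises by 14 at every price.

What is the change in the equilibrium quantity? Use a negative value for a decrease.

Original equilibrium: 80 - 4P = P gives 80 = 5P, so P = 16 and Q = 16.
The new curves are Qd = 94 - 4P (demand) and Qs = P + 3 (supply).
Equate the new curves: 94 - 4P = P + 3, giving 91 = 5P, P = 18.2, Q = 21.2.
ΔQ = 21.2 − 16 = +5.2.

+5.2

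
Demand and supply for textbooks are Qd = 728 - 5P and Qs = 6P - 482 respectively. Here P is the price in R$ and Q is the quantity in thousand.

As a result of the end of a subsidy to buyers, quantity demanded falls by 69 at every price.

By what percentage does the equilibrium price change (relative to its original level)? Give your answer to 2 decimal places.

-5.70

Original equilibrium: 728 - 5P = 6P - 482 gives 1210 = 11P, so P = 110 and Q = 178.
After the shift, demand is Qd = 659 - 5P and supply is Qs = 6P - 482.
Clearing the new market: 659 - 5P = 6P - 482, so P = 1141/11 ≈ 103.7273 and Q = 1544/11 ≈ 140.3636.
%ΔP = (103.7273 − 110) / 110 × 100 = -5.70%.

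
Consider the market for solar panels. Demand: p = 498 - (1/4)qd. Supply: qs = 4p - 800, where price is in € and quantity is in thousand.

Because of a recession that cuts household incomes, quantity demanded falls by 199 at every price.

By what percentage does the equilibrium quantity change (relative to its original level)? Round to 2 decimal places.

Original equilibrium: 1992 - 4p = 4p - 800 gives 2792 = 8p, so p = 349 and q = 596.
With the change applied: demand qd = 1793 - 4p, supply qs = 4p - 800.
New equilibrium: 1793 - 4p = 4p - 800 ⇒ 2593 = 8p ⇒ p = 324.125, q = 496.5.
%Δq = (496.5 − 596) / 596 × 100 = -16.69%.

-16.69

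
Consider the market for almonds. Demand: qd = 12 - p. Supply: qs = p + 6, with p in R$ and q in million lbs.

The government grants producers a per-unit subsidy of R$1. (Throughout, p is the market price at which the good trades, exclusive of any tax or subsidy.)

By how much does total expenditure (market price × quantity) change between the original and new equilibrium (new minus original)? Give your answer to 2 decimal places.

-3.25

Original equilibrium: 12 - p = p + 6 gives 6 = 2p, so p = 3 and q = 9.
Since sellers receive the price plus the subsidy, the effective supply curve becomes qs = p + 7.
Setting them equal: 12 - p = p + 7 → 5 = 2p, so p = 2.5 and q = 9.5.
Expenditure moves from 3×9 = 27 to 2.5×9.5 = 23.75; change = -3.25.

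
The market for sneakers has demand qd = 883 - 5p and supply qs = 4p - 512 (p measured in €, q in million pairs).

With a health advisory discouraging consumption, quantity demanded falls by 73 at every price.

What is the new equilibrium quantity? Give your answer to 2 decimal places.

75.56

Before the shock: 883 - 5p = 4p - 512 ⇒ 1395 = 9p ⇒ p = 155, q = 108.
With the change applied: demand qd = 810 - 5p, supply qs = 4p - 512.
Setting them equal: 810 - 5p = 4p - 512 → 1322 = 9p, so p = 1322/9 ≈ 146.8889 and q = 680/9 ≈ 75.5556.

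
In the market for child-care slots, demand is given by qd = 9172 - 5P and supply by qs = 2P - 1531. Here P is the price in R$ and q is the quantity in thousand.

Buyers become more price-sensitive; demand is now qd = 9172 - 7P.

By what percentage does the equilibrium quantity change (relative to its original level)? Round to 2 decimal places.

Initially, 9172 - 5P = 2P - 1531, so 10703 = 7P and P = 1529, q = 1527.
The shock moves the curves to qd = 9172 - 7P and qs = 2P - 1531.
Clearing the new market: 9172 - 7P = 2P - 1531, so P = 10703/9 ≈ 1189.2222 and q = 7627/9 ≈ 847.4444.
%Δq = (847.4444 − 1527) / 1527 × 100 = -44.50%.

-44.50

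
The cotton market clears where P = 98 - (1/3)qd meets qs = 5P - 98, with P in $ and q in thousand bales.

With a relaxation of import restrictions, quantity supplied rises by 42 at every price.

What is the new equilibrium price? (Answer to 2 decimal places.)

43.75

Initially, 294 - 3P = 5P - 98, so 392 = 8P and P = 49, q = 147.
After the shift, demand is qd = 294 - 3P and supply is qs = 5P - 56.
Clearing the new market: 294 - 3P = 5P - 56, so P = 43.75 and q = 162.75.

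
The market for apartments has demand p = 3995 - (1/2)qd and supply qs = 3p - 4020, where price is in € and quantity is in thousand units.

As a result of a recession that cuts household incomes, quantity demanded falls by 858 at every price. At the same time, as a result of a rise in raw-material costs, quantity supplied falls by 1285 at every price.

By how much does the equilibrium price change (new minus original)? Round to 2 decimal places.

+85.40

Solve the original market: 7990 - 2p = 3p - 4020, hence p = 2402 and q = 3186.
With the change applied: demand qd = 7132 - 2p, supply qs = 3p - 5305.
Clearing the new market: 7132 - 2p = 3p - 5305, so p = 2487.4 and q = 2157.2.
Δp = 2487.4 − 2402 = +85.40.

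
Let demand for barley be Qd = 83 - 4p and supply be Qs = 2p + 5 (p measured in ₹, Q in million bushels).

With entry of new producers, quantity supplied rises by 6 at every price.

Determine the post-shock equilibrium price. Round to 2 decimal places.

12.00

Initially, 83 - 4p = 2p + 5, so 78 = 6p and p = 13, Q = 31.
The shock moves the curves to Qd = 83 - 4p and Qs = 2p + 11.
Equate the new curves: 83 - 4p = 2p + 11, giving 72 = 6p, p = 12, Q = 35.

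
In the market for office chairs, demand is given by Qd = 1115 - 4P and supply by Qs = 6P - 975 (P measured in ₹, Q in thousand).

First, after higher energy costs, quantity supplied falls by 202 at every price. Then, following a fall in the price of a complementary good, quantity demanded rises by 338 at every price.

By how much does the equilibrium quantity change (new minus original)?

+122

Solve the original market: 1115 - 4P = 6P - 975, hence P = 209 and Q = 279.
The new curves are Qd = 1453 - 4P (demand) and Qs = 6P - 1177 (supply).
Clearing the new market: 1453 - 4P = 6P - 1177, so P = 263 and Q = 401.
ΔQ = 401 − 279 = +122.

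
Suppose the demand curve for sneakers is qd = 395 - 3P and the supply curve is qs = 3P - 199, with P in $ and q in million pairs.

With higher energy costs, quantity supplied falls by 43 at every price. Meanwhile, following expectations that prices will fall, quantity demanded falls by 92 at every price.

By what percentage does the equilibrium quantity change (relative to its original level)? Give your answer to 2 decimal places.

-68.88

Solve the original market: 395 - 3P = 3P - 199, hence P = 99 and q = 98.
The shock moves the curves to qd = 303 - 3P and qs = 3P - 242.
Equate the new curves: 303 - 3P = 3P - 242, giving 545 = 6P, P = 545/6 ≈ 90.8333, q = 30.5.
%Δq = (30.5 − 98) / 98 × 100 = -68.88%.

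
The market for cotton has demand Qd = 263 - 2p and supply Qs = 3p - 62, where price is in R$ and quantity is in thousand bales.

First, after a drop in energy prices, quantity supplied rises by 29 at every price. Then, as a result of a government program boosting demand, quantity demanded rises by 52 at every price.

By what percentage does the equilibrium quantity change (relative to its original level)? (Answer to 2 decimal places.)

+32.18

Before the shock: 263 - 2p = 3p - 62 ⇒ 325 = 5p ⇒ p = 65, Q = 133.
The new curves are Qd = 315 - 2p (demand) and Qs = 3p - 33 (supply).
New equilibrium: 315 - 2p = 3p - 33 ⇒ 348 = 5p ⇒ p = 69.6, Q = 175.8.
%ΔQ = (175.8 − 133) / 133 × 100 = +32.18%.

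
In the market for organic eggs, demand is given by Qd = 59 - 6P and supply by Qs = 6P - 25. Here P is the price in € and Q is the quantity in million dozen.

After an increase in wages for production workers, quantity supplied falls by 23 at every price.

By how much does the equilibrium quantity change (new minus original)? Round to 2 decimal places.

Solve the original market: 59 - 6P = 6P - 25, hence P = 7 and Q = 17.
With the change applied: demand Qd = 59 - 6P, supply Qs = 6P - 48.
Equate the new curves: 59 - 6P = 6P - 48, giving 107 = 12P, P = 107/12 ≈ 8.9167, Q = 5.5.
ΔQ = 5.5 − 17 = -11.50.

-11.50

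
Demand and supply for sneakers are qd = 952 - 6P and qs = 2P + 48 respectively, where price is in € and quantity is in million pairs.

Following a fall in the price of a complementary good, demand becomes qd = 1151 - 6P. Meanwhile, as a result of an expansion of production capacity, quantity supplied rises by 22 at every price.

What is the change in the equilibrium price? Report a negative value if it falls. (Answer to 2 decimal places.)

Initially, 952 - 6P = 2P + 48, so 904 = 8P and P = 113, q = 274.
With the change applied: demand qd = 1151 - 6P, supply qs = 2P + 70.
Setting them equal: 1151 - 6P = 2P + 70 → 1081 = 8P, so P = 135.125 and q = 340.25.
ΔP = 135.125 − 113 = +22.13.

+22.13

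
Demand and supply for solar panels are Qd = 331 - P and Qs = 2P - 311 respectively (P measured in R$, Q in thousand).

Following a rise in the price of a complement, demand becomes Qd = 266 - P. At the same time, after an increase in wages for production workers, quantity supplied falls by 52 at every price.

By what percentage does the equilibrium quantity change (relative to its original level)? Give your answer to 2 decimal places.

Original equilibrium: 331 - P = 2P - 311 gives 642 = 3P, so P = 214 and Q = 117.
With the change applied: demand Qd = 266 - P, supply Qs = 2P - 363.
Equate the new curves: 266 - P = 2P - 363, giving 629 = 3P, P = 629/3 ≈ 209.6667, Q = 169/3 ≈ 56.3333.
%ΔQ = (56.3333 − 117) / 117 × 100 = -51.85%.

-51.85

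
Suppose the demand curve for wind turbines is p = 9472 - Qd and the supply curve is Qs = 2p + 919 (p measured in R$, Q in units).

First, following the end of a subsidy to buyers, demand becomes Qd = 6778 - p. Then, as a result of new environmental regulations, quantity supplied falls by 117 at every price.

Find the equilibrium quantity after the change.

Initially, 9472 - p = 2p + 919, so 8553 = 3p and p = 2851, Q = 6621.
The new curves are Qd = 6778 - p (demand) and Qs = 2p + 802 (supply).
New equilibrium: 6778 - p = 2p + 802 ⇒ 5976 = 3p ⇒ p = 1992, Q = 4786.

4786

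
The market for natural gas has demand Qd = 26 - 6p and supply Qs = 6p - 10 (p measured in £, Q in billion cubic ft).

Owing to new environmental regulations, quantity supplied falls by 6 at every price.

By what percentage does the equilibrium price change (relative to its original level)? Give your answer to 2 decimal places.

Solve the original market: 26 - 6p = 6p - 10, hence p = 3 and Q = 8.
The shock moves the curves to Qd = 26 - 6p and Qs = 6p - 16.
Clearing the new market: 26 - 6p = 6p - 16, so p = 3.5 and Q = 5.
%Δp = (3.5 − 3) / 3 × 100 = +16.67%.

+16.67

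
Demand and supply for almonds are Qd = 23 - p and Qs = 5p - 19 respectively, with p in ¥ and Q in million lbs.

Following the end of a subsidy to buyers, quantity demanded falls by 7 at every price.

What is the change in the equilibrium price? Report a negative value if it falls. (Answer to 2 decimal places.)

-1.17

Solve the original market: 23 - p = 5p - 19, hence p = 7 and Q = 16.
The shock moves the curves to Qd = 16 - p and Qs = 5p - 19.
Setting them equal: 16 - p = 5p - 19 → 35 = 6p, so p = 35/6 ≈ 5.8333 and Q = 61/6 ≈ 10.1667.
Δp = 5.8333 − 7 = -1.17.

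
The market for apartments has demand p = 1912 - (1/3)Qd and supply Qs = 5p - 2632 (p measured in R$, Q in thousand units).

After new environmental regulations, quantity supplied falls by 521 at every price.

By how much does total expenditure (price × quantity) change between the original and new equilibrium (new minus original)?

Initially, 5736 - 3p = 5p - 2632, so 8368 = 8p and p = 1046, Q = 2598.
After the shift, demand is Qd = 5736 - 3p and supply is Qs = 5p - 3153.
Equate the new curves: 5736 - 3p = 5p - 3153, giving 8889 = 8p, p = 1111.125, Q = 2402.625.
Expenditure moves from 1046×2598 = 2717508 to 1111.125×2402.625 = 2669616.703125; change = -47891.296875.

-47891.296875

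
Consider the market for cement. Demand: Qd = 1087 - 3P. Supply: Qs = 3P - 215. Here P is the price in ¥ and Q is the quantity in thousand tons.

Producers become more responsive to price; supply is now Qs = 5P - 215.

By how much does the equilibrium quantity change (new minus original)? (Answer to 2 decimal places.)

+162.75

Solve the original market: 1087 - 3P = 3P - 215, hence P = 217 and Q = 436.
With the change applied: demand Qd = 1087 - 3P, supply Qs = 5P - 215.
Setting them equal: 1087 - 3P = 5P - 215 → 1302 = 8P, so P = 162.75 and Q = 598.75.
ΔQ = 598.75 − 436 = +162.75.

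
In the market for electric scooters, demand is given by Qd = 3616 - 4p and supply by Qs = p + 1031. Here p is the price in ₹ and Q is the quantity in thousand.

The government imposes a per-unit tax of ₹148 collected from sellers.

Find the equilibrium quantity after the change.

Solve the original market: 3616 - 4p = p + 1031, hence p = 517 and Q = 1548.
Since sellers keep the price net of the tax, the effective supply curve becomes Qs = p + 883.
Setting them equal: 3616 - 4p = p + 883 → 2733 = 5p, so p = 546.6 and Q = 1429.6.

1429.6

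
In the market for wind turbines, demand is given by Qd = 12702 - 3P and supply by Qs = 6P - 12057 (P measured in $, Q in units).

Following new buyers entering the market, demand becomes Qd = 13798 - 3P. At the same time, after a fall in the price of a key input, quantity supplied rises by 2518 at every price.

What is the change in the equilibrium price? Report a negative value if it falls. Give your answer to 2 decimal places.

-158.00

Before the shock: 12702 - 3P = 6P - 12057 ⇒ 24759 = 9P ⇒ P = 2751, Q = 4449.
The shock moves the curves to Qd = 13798 - 3P and Qs = 6P - 9539.
Equate the new curves: 13798 - 3P = 6P - 9539, giving 23337 = 9P, P = 2593, Q = 6019.
ΔP = 2593 − 2751 = -158.00.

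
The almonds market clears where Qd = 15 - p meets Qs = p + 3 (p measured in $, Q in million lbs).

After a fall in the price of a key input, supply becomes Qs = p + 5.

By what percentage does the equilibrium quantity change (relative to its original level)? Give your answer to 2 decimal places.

+11.11

Initially, 15 - p = p + 3, so 12 = 2p and p = 6, Q = 9.
The shock moves the curves to Qd = 15 - p and Qs = p + 5.
Clearing the new market: 15 - p = p + 5, so p = 5 and Q = 10.
%ΔQ = (10 − 9) / 9 × 100 = +11.11%.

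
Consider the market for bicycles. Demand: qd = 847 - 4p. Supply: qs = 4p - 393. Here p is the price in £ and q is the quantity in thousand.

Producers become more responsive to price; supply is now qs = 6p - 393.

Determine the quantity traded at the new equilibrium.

351

Before the shock: 847 - 4p = 4p - 393 ⇒ 1240 = 8p ⇒ p = 155, q = 227.
The new curves are qd = 847 - 4p (demand) and qs = 6p - 393 (supply).
Setting them equal: 847 - 4p = 6p - 393 → 1240 = 10p, so p = 124 and q = 351.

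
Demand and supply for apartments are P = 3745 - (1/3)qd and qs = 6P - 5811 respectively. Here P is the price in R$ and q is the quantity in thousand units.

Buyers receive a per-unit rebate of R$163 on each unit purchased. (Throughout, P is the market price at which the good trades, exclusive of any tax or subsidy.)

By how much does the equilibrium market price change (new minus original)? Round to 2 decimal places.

+54.33

Before the shock: 11235 - 3P = 6P - 5811 ⇒ 17046 = 9P ⇒ P = 1894, q = 5553.
Since buyers' out-of-pocket price is the market price minus the rebate, the effective demand curve becomes qd = 11724 - 3P.
Equate the new curves: 11724 - 3P = 6P - 5811, giving 17535 = 9P, P = 5845/3 ≈ 1948.3333, q = 5879.
ΔP = 1948.3333 − 1894 = +54.33.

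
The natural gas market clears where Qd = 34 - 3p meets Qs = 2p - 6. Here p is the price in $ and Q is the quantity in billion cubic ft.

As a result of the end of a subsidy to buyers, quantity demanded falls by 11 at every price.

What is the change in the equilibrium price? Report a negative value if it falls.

Initially, 34 - 3p = 2p - 6, so 40 = 5p and p = 8, Q = 10.
The new curves are Qd = 23 - 3p (demand) and Qs = 2p - 6 (supply).
Clearing the new market: 23 - 3p = 2p - 6, so p = 5.8 and Q = 5.6.
Δp = 5.8 − 8 = -2.2.

-2.2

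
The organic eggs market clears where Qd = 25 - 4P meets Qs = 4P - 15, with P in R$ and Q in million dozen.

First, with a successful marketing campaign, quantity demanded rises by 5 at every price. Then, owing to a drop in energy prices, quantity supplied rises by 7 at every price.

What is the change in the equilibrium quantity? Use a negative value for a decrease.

+6

Original equilibrium: 25 - 4P = 4P - 15 gives 40 = 8P, so P = 5 and Q = 5.
The shock moves the curves to Qd = 30 - 4P and Qs = 4P - 8.
Equate the new curves: 30 - 4P = 4P - 8, giving 38 = 8P, P = 4.75, Q = 11.
ΔQ = 11 − 5 = +6.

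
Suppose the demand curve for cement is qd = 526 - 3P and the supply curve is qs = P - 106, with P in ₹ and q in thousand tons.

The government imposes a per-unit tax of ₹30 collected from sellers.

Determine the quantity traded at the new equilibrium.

29.5

Original equilibrium: 526 - 3P = P - 106 gives 632 = 4P, so P = 158 and q = 52.
Since sellers keep the price net of the tax, the effective supply curve becomes qs = P - 136.
Equate the new curves: 526 - 3P = P - 136, giving 662 = 4P, P = 165.5, q = 29.5.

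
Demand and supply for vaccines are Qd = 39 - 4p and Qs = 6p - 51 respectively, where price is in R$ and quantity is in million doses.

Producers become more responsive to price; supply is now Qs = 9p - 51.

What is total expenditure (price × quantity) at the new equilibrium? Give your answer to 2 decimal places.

Initially, 39 - 4p = 6p - 51, so 90 = 10p and p = 9, Q = 3.
After the shift, demand is Qd = 39 - 4p and supply is Qs = 9p - 51.
New equilibrium: 39 - 4p = 9p - 51 ⇒ 90 = 13p ⇒ p = 90/13 ≈ 6.9231, Q = 147/13 ≈ 11.3077.
New expenditure = 6.9231 × 11.3077 = 78.28.

78.28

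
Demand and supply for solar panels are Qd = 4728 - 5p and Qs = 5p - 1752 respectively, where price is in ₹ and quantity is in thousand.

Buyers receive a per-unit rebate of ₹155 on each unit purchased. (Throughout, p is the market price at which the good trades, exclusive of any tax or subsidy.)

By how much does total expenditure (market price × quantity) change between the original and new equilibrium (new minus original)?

Initially, 4728 - 5p = 5p - 1752, so 6480 = 10p and p = 648, Q = 1488.
Since buyers' out-of-pocket price is the market price minus the rebate, the effective demand curve becomes Qd = 5503 - 5p.
New equilibrium: 5503 - 5p = 5p - 1752 ⇒ 7255 = 10p ⇒ p = 725.5, Q = 1875.5.
Expenditure moves from 648×1488 = 964224 to 725.5×1875.5 = 1360675.25; change = +396451.25.

+396451.25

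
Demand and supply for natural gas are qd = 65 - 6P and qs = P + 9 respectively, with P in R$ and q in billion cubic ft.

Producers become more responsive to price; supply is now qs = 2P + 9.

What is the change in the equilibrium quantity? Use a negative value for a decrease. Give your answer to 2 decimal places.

+6.00

Original equilibrium: 65 - 6P = P + 9 gives 56 = 7P, so P = 8 and q = 17.
With the change applied: demand qd = 65 - 6P, supply qs = 2P + 9.
New equilibrium: 65 - 6P = 2P + 9 ⇒ 56 = 8P ⇒ P = 7, q = 23.
Δq = 23 − 17 = +6.00.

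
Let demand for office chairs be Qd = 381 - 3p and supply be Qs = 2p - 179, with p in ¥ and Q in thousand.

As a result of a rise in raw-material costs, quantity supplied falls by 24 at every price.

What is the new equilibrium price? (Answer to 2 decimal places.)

Before the shock: 381 - 3p = 2p - 179 ⇒ 560 = 5p ⇒ p = 112, Q = 45.
After the shift, demand is Qd = 381 - 3p and supply is Qs = 2p - 203.
Clearing the new market: 381 - 3p = 2p - 203, so p = 116.8 and Q = 30.6.

116.80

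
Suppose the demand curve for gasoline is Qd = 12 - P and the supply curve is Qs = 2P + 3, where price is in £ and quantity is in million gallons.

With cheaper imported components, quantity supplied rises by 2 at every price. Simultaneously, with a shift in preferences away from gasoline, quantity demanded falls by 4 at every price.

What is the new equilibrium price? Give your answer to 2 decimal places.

1.00

Initially, 12 - P = 2P + 3, so 9 = 3P and P = 3, Q = 9.
After the shift, demand is Qd = 8 - P and supply is Qs = 2P + 5.
Equate the new curves: 8 - P = 2P + 5, giving 3 = 3P, P = 1, Q = 7.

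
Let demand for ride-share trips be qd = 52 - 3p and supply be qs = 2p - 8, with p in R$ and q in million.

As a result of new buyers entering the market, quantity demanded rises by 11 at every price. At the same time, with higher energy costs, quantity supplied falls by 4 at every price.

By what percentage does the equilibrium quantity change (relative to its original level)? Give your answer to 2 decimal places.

Original equilibrium: 52 - 3p = 2p - 8 gives 60 = 5p, so p = 12 and q = 16.
The shock moves the curves to qd = 63 - 3p and qs = 2p - 12.
Clearing the new market: 63 - 3p = 2p - 12, so p = 15 and q = 18.
%Δq = (18 − 16) / 16 × 100 = +12.50%.

+12.50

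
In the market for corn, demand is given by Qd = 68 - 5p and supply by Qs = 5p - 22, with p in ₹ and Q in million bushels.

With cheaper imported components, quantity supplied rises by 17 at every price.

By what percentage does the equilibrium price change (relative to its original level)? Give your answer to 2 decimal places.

-18.89

Solve the original market: 68 - 5p = 5p - 22, hence p = 9 and Q = 23.
With the change applied: demand Qd = 68 - 5p, supply Qs = 5p - 5.
New equilibrium: 68 - 5p = 5p - 5 ⇒ 73 = 10p ⇒ p = 7.3, Q = 31.5.
%Δp = (7.3 − 9) / 9 × 100 = -18.89%.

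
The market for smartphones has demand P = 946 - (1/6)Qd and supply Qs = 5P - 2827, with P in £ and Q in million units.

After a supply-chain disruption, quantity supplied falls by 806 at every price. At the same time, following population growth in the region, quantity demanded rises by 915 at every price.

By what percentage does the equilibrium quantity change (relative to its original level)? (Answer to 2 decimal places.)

Before the shock: 5676 - 6P = 5P - 2827 ⇒ 8503 = 11P ⇒ P = 773, Q = 1038.
After the shift, demand is Qd = 6591 - 6P and supply is Qs = 5P - 3633.
Equate the new curves: 6591 - 6P = 5P - 3633, giving 10224 = 11P, P = 10224/11 ≈ 929.4545, Q = 11157/11 ≈ 1014.2727.
%ΔQ = (1014.2727 − 1038) / 1038 × 100 = -2.29%.

-2.29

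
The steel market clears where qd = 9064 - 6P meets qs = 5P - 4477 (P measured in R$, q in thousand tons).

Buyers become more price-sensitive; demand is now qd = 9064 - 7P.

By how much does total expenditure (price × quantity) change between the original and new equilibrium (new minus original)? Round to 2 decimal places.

Solve the original market: 9064 - 6P = 5P - 4477, hence P = 1231 and q = 1678.
The shock moves the curves to qd = 9064 - 7P and qs = 5P - 4477.
Equate the new curves: 9064 - 7P = 5P - 4477, giving 13541 = 12P, P = 13541/12 ≈ 1128.4167, q = 13981/12 ≈ 1165.0833.
Expenditure moves from 1231×1678 = 2065618 to 1128.4167×1165.0833 = 1314699.4514; change = -750918.55.

-750918.55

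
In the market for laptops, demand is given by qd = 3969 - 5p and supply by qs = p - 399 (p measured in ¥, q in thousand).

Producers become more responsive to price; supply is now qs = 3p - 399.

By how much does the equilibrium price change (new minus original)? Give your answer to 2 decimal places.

-182.00

Before the shock: 3969 - 5p = p - 399 ⇒ 4368 = 6p ⇒ p = 728, q = 329.
The new curves are qd = 3969 - 5p (demand) and qs = 3p - 399 (supply).
New equilibrium: 3969 - 5p = 3p - 399 ⇒ 4368 = 8p ⇒ p = 546, q = 1239.
Δp = 546 − 728 = -182.00.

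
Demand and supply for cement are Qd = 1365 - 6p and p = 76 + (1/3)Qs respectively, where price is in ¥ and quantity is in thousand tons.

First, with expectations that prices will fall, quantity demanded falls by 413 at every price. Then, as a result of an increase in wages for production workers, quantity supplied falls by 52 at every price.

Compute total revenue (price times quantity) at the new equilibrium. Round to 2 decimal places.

17886.81

Initially, 1365 - 6p = 3p - 228, so 1593 = 9p and p = 177, Q = 303.
The shock moves the curves to Qd = 952 - 6p and Qs = 3p - 280.
Equate the new curves: 952 - 6p = 3p - 280, giving 1232 = 9p, p = 1232/9 ≈ 136.8889, Q = 392/3 ≈ 130.6667.
New expenditure = 136.8889 × 130.6667 = 17886.81.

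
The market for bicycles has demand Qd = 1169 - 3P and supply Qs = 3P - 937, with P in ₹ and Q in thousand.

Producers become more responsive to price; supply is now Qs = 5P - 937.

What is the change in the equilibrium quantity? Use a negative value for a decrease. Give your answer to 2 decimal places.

+263.25

Initially, 1169 - 3P = 3P - 937, so 2106 = 6P and P = 351, Q = 116.
The shock moves the curves to Qd = 1169 - 3P and Qs = 5P - 937.
Setting them equal: 1169 - 3P = 5P - 937 → 2106 = 8P, so P = 263.25 and Q = 379.25.
ΔQ = 379.25 − 116 = +263.25.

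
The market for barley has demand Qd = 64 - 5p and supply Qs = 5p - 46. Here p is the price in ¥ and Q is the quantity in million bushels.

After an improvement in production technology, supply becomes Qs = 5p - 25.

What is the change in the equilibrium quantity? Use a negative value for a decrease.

Initially, 64 - 5p = 5p - 46, so 110 = 10p and p = 11, Q = 9.
After the shift, demand is Qd = 64 - 5p and supply is Qs = 5p - 25.
Equate the new curves: 64 - 5p = 5p - 25, giving 89 = 10p, p = 8.9, Q = 19.5.
ΔQ = 19.5 − 9 = +10.5.

+10.5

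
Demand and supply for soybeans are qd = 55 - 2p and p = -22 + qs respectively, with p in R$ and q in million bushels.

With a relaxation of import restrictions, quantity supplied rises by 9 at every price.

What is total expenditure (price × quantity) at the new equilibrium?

Solve the original market: 55 - 2p = p + 22, hence p = 11 and q = 33.
After the shift, demand is qd = 55 - 2p and supply is qs = p + 31.
New equilibrium: 55 - 2p = p + 31 ⇒ 24 = 3p ⇒ p = 8, q = 39.
New expenditure = 8 × 39 = 312.

312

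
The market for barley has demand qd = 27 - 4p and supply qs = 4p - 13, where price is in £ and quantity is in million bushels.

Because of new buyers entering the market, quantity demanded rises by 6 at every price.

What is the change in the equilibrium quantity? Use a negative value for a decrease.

Original equilibrium: 27 - 4p = 4p - 13 gives 40 = 8p, so p = 5 and q = 7.
With the change applied: demand qd = 33 - 4p, supply qs = 4p - 13.
Equate the new curves: 33 - 4p = 4p - 13, giving 46 = 8p, p = 5.75, q = 10.
Δq = 10 − 7 = +3.

+3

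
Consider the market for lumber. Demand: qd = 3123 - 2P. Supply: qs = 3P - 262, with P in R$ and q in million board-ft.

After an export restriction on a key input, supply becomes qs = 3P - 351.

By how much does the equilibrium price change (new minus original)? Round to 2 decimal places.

+17.80

Original equilibrium: 3123 - 2P = 3P - 262 gives 3385 = 5P, so P = 677 and q = 1769.
The shock moves the curves to qd = 3123 - 2P and qs = 3P - 351.
Equate the new curves: 3123 - 2P = 3P - 351, giving 3474 = 5P, P = 694.8, q = 1733.4.
ΔP = 694.8 − 677 = +17.80.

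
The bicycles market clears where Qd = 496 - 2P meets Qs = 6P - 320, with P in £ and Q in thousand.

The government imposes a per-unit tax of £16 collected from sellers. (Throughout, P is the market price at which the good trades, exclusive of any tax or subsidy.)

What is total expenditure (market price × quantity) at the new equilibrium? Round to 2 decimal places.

Original equilibrium: 496 - 2P = 6P - 320 gives 816 = 8P, so P = 102 and Q = 292.
Since sellers keep the price net of the tax, the effective supply curve becomes Qs = 6P - 416.
Equate the new curves: 496 - 2P = 6P - 416, giving 912 = 8P, P = 114, Q = 268.
New expenditure = 114 × 268 = 30552.00.

30552.00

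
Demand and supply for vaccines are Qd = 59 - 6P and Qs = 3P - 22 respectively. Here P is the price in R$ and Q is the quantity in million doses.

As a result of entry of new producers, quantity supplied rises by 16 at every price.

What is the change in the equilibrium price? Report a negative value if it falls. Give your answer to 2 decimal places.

-1.78

Solve the original market: 59 - 6P = 3P - 22, hence P = 9 and Q = 5.
After the shift, demand is Qd = 59 - 6P and supply is Qs = 3P - 6.
Equate the new curves: 59 - 6P = 3P - 6, giving 65 = 9P, P = 65/9 ≈ 7.2222, Q = 47/3 ≈ 15.6667.
ΔP = 7.2222 − 9 = -1.78.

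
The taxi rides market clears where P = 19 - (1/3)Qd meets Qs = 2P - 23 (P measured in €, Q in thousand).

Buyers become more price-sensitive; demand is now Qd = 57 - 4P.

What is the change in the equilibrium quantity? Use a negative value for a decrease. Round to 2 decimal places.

-5.33

Original equilibrium: 57 - 3P = 2P - 23 gives 80 = 5P, so P = 16 and Q = 9.
The new curves are Qd = 57 - 4P (demand) and Qs = 2P - 23 (supply).
New equilibrium: 57 - 4P = 2P - 23 ⇒ 80 = 6P ⇒ P = 40/3 ≈ 13.3333, Q = 11/3 ≈ 3.6667.
ΔQ = 3.6667 − 9 = -5.33.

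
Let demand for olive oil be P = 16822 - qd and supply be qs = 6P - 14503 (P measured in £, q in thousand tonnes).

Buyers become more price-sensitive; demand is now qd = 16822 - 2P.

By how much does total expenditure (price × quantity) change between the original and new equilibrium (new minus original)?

Solve the original market: 16822 - P = 6P - 14503, hence P = 4475 and q = 12347.
The new curves are qd = 16822 - 2P (demand) and qs = 6P - 14503 (supply).
Setting them equal: 16822 - 2P = 6P - 14503 → 31325 = 8P, so P = 3915.625 and q = 8990.75.
Expenditure moves from 4475×12347 = 55252825 to 3915.625×8990.75 = 35204405.46875; change = -20048419.53125.

-20048419.53125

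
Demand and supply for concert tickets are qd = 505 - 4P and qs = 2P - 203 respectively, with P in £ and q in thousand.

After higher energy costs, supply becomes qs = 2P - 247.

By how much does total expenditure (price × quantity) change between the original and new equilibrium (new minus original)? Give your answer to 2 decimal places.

-3434.44

Solve the original market: 505 - 4P = 2P - 203, hence P = 118 and q = 33.
With the change applied: demand qd = 505 - 4P, supply qs = 2P - 247.
New equilibrium: 505 - 4P = 2P - 247 ⇒ 752 = 6P ⇒ P = 376/3 ≈ 125.3333, q = 11/3 ≈ 3.6667.
Expenditure moves from 118×33 = 3894 to 125.3333×3.6667 = 459.5556; change = -3434.44.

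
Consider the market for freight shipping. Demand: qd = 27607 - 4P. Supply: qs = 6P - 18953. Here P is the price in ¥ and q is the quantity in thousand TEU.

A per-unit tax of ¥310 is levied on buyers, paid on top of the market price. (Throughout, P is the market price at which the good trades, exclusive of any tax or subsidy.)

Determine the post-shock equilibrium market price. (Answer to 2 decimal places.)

Solve the original market: 27607 - 4P = 6P - 18953, hence P = 4656 and q = 8983.
Since buyers pay the price plus the tax, the effective demand curve becomes qd = 26367 - 4P.
Equate the new curves: 26367 - 4P = 6P - 18953, giving 45320 = 10P, P = 4532, q = 8239.

4532.00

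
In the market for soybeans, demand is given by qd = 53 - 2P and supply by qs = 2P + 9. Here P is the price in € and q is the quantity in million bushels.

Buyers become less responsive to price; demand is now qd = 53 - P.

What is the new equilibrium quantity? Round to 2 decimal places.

38.33

Initially, 53 - 2P = 2P + 9, so 44 = 4P and P = 11, q = 31.
The new curves are qd = 53 - P (demand) and qs = 2P + 9 (supply).
New equilibrium: 53 - P = 2P + 9 ⇒ 44 = 3P ⇒ P = 44/3 ≈ 14.6667, q = 115/3 ≈ 38.3333.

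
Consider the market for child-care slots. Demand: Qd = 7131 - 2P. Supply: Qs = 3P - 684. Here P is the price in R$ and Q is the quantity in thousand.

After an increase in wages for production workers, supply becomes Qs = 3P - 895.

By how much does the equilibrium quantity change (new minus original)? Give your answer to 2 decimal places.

Initially, 7131 - 2P = 3P - 684, so 7815 = 5P and P = 1563, Q = 4005.
The shock moves the curves to Qd = 7131 - 2P and Qs = 3P - 895.
Equate the new curves: 7131 - 2P = 3P - 895, giving 8026 = 5P, P = 1605.2, Q = 3920.6.
ΔQ = 3920.6 − 4005 = -84.40.

-84.40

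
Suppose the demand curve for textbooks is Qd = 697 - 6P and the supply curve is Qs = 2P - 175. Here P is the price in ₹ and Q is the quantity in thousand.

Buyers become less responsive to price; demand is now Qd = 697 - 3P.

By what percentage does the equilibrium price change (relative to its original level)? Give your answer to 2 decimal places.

Before the shock: 697 - 6P = 2P - 175 ⇒ 872 = 8P ⇒ P = 109, Q = 43.
The new curves are Qd = 697 - 3P (demand) and Qs = 2P - 175 (supply).
Equate the new curves: 697 - 3P = 2P - 175, giving 872 = 5P, P = 174.4, Q = 173.8.
%ΔP = (174.4 − 109) / 109 × 100 = +60.00%.

+60.00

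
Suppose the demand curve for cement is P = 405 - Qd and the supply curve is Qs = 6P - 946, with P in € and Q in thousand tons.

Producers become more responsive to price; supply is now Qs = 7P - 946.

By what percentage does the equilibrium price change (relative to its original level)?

-12.5

Initially, 405 - P = 6P - 946, so 1351 = 7P and P = 193, Q = 212.
The new curves are Qd = 405 - P (demand) and Qs = 7P - 946 (supply).
Setting them equal: 405 - P = 7P - 946 → 1351 = 8P, so P = 168.875 and Q = 236.125.
%ΔP = (168.875 − 193) / 193 × 100 = -12.5%.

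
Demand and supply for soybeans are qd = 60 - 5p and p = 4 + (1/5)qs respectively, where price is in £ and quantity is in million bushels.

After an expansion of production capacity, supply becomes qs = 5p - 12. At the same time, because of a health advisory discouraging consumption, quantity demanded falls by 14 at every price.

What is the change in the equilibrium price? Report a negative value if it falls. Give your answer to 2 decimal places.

-2.20

Original equilibrium: 60 - 5p = 5p - 20 gives 80 = 10p, so p = 8 and q = 20.
After the shift, demand is qd = 46 - 5p and supply is qs = 5p - 12.
New equilibrium: 46 - 5p = 5p - 12 ⇒ 58 = 10p ⇒ p = 5.8, q = 17.
Δp = 5.8 − 8 = -2.20.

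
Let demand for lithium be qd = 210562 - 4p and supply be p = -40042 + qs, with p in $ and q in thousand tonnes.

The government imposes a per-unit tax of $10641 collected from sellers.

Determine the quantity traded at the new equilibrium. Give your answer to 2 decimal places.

65633.20

Before the shock: 210562 - 4p = p + 40042 ⇒ 170520 = 5p ⇒ p = 34104, q = 74146.
Since sellers keep the price net of the tax, the effective supply curve becomes qs = p + 29401.
Clearing the new market: 210562 - 4p = p + 29401, so p = 36232.2 and q = 65633.2.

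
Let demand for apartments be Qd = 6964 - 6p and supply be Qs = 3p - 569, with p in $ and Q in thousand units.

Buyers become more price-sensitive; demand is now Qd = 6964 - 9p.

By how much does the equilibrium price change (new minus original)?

-209.25

Solve the original market: 6964 - 6p = 3p - 569, hence p = 837 and Q = 1942.
After the shift, demand is Qd = 6964 - 9p and supply is Qs = 3p - 569.
New equilibrium: 6964 - 9p = 3p - 569 ⇒ 7533 = 12p ⇒ p = 627.75, Q = 1314.25.
Δp = 627.75 − 837 = -209.25.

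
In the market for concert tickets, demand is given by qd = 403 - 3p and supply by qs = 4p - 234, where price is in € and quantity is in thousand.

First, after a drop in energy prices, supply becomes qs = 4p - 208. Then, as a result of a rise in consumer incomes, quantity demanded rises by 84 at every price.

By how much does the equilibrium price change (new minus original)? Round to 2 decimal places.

+8.29

Before the shock: 403 - 3p = 4p - 234 ⇒ 637 = 7p ⇒ p = 91, q = 130.
The new curves are qd = 487 - 3p (demand) and qs = 4p - 208 (supply).
Setting them equal: 487 - 3p = 4p - 208 → 695 = 7p, so p = 695/7 ≈ 99.2857 and q = 1324/7 ≈ 189.1429.
Δp = 99.2857 − 91 = +8.29.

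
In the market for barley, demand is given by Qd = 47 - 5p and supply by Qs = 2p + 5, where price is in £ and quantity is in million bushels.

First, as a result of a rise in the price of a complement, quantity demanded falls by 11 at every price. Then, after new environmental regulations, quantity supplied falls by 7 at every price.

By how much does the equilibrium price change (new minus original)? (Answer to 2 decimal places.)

Initially, 47 - 5p = 2p + 5, so 42 = 7p and p = 6, Q = 17.
The shock moves the curves to Qd = 36 - 5p and Qs = 2p - 2.
New equilibrium: 36 - 5p = 2p - 2 ⇒ 38 = 7p ⇒ p = 38/7 ≈ 5.4286, Q = 62/7 ≈ 8.8571.
Δp = 5.4286 − 6 = -0.57.

-0.57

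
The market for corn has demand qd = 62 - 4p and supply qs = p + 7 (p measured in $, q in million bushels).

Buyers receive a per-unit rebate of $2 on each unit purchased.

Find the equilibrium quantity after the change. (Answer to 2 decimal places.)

19.60

Original equilibrium: 62 - 4p = p + 7 gives 55 = 5p, so p = 11 and q = 18.
Since buyers' out-of-pocket price is the market price minus the rebate, the effective demand curve becomes qd = 70 - 4p.
New equilibrium: 70 - 4p = p + 7 ⇒ 63 = 5p ⇒ p = 12.6, q = 19.6.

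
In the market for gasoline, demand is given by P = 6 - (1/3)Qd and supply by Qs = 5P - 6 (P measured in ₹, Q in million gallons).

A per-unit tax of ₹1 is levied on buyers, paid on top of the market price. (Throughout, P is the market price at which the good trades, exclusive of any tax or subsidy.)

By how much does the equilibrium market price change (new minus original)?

-0.375

Solve the original market: 18 - 3P = 5P - 6, hence P = 3 and Q = 9.
Since buyers pay the price plus the tax, the effective demand curve becomes Qd = 15 - 3P.
Clearing the new market: 15 - 3P = 5P - 6, so P = 2.625 and Q = 7.125.
ΔP = 2.625 − 3 = -0.375.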